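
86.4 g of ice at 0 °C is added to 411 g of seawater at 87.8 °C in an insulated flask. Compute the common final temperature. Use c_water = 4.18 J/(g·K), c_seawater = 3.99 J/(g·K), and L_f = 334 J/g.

T_f ≈ 57.5 °C

Heat gained plus heat lost sum to zero:
latent heat to melt: 86.4·334 = 28858
  meltwater 0→T: 86.4·4.18·T = 361.15 T
  seawater cools: 411·3.99·(T − 87.8) = 1639.9(T − 87.8)
2001 T = 143982 − 28858 = 115125
T ≈ 57.53 °C — above 0 °C, consistent with complete melting.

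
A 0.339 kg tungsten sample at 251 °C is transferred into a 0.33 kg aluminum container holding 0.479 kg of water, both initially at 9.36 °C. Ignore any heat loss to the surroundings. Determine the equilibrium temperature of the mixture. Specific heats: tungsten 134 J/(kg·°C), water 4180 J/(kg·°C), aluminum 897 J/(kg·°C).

T_f ≈ 14.0 °C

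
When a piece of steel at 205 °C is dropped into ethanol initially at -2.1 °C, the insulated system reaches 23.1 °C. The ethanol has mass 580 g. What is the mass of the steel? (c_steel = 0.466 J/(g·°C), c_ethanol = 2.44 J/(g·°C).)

Heat lost by the steel = heat gained by the ethanol:
m·0.466·(205 − 23.1) = 580·2.44·(23.1 − (-2.1))
84.77 m = 35663  ⇒  m ≈ 420.7 g

m ≈ 421 g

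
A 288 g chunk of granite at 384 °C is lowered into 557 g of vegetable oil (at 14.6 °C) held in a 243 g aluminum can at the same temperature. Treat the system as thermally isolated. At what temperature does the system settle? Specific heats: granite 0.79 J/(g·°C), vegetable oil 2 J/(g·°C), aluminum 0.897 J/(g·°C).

T_f ≈ 68.5 °C

T_f is the heat-capacity-weighted average of the initial temperatures:
T_f = (227.52*384 + 1114*14.6 + 217.97*14.6) / (227.52 + 1114 + 217.97)
    = 106814 / 1559.5 ≈ 68.49 °C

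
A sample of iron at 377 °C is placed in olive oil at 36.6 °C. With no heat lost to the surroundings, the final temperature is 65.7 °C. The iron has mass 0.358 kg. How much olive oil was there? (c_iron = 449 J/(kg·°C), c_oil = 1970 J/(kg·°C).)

m ≈ 0.873 kg

Heat gained plus heat lost sum to zero:
0.358×449×(65.7 − 377) + m×1970×(65.7 − 36.6) = 0
57327 m = 50039
m = 50039/57327 ≈ 0.8729 kg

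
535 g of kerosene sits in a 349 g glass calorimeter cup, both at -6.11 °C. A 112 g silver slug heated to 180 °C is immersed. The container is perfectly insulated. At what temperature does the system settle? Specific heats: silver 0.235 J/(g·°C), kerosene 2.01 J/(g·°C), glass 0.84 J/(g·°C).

T_f ≈ -2.6 °C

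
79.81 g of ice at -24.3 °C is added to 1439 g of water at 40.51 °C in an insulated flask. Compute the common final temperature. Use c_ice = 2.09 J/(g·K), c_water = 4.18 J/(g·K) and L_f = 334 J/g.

T_f ≈ 33.5 °C

Taking heat into each body as positive, Σ m c ΔT = 0:
ice -24.3→0 °C: 79.81×2.09×24.3 = 4053.3; melt ice: 79.81×334 = 26657; warm the meltwater: 333.61 T; water cools: 1439×4.18×(T − 40.51) = 6015(T − 40.51)
6348.6 T = 243668 − 30710 = 212959
T ≈ 33.54 °C (positive, so assuming full melt was valid).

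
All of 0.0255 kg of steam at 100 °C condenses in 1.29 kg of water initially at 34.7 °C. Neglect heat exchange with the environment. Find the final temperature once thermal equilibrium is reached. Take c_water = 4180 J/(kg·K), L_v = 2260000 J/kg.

T_f ≈ 46.4 °C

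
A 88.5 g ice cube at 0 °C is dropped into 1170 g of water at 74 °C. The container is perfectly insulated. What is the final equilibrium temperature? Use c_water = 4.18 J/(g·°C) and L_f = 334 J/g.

T_f ≈ 63.2 °C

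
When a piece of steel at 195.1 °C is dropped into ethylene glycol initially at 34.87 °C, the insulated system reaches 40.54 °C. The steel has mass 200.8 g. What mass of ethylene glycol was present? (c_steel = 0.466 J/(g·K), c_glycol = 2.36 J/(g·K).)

m ≈ 1080 g

Energy conservation, ΣQ = 0:
200.8·0.466·(40.54 − 195.1) + m·2.36·(40.54 − 34.87) = 0
13.38 m = 14463
m = 14463/13.38 ≈ 1081 g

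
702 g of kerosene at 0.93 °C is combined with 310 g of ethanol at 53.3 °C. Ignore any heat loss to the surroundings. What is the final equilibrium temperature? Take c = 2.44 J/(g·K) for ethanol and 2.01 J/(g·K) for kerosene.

Set heat shed by the hot body equal to heat absorbed by the cold body:
310·2.44·(53.3 − T) = 702·2.01·(T − 0.93)
756.4(53.3 − T) = 1411(T − 0.93)
2167.4 T = 41628  ⇒  T ≈ 19.21 °C

T_f ≈ 19.2 °C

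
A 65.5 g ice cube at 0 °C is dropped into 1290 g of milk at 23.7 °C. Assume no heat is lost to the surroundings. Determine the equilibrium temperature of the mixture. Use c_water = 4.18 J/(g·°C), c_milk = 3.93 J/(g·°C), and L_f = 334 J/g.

T_f ≈ 18.4 °C

Energy conservation, ΣQ = 0:
fusion: m_ice L_f = 65.5×334 = 21877
  warm the meltwater: 273.79 T
  milk: 5069.7(T − 23.7)
5343.5 T = 120152 − 21877 = 98275
T ≈ 18.39 °C — above 0 °C, consistent with complete melting.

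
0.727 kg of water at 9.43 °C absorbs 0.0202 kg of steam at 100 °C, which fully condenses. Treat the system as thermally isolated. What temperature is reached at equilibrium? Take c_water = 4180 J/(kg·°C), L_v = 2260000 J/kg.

Let T be the final temperature. ΣQ_i = 0:
latent heat released on condensation: 0.0202×2260000 = 45652; condensate cools 100→T: 0.0202×4180×(T − 100) = 84.44(T − 100); original water: 3038.9(T − 9.43)
3123.3 T = 45652 + 8443.6 + 28656 = 82752
T ≈ 26.50 °C, under the boiling point, so the assumption holds.

T_f ≈ 26.5 °C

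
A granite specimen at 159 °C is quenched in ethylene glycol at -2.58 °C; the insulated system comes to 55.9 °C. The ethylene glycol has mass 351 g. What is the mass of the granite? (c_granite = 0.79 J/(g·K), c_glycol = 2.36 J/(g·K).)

Setting the total heat transfer to zero:
m×0.79×(55.9 − 159) + 351×2.36×(55.9 − (-2.58)) = 0
-81.45 m = -48442
m = -48442/-81.45 ≈ 594.8 g

m ≈ 595 g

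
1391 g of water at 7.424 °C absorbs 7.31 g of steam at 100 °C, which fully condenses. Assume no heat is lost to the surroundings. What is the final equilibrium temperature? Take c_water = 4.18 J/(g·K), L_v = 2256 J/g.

Setting the total heat transfer to zero:
latent heat released on condensation: 7.31×2256 = 16491
  condensate cools 100→T: 7.31×4.18×(T − 100) = 30.56(T − 100)
  original water: 5814.4(T − 7.424)
5844.9 T = 16491 + 3055.6 + 43166 = 62713
T ≈ 10.73 °C, under the boiling point, so the assumption holds.

T_f ≈ 10.7 °C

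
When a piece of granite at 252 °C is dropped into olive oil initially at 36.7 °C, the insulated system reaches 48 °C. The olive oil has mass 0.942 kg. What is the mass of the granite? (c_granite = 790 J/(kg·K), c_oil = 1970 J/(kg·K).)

m ≈ 0.13 kg

Heat lost by the granite = heat gained by the oil:
m×790×(252 − 48) = 0.942×1970×(48 − 36.7)
161160 m = 20970  ⇒  m ≈ 0.1301 kg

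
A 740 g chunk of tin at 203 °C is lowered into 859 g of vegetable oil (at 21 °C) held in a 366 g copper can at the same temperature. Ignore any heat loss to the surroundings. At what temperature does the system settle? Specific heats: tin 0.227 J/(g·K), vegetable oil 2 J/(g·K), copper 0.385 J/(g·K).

T_f ≈ 36.1 °C

With ΣQ=0 the equilibrium temperature is the m·c-weighted mean:
T_f = (167.98×203 + 1718×21 + 140.91×21) / (167.98 + 1718 + 140.91)
    = 73137 / 2026.9 ≈ 36.08 °C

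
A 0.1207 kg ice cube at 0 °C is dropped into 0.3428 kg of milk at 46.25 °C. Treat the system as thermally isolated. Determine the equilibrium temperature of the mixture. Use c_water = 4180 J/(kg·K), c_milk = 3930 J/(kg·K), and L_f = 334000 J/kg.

Heat gained plus heat lost sum to zero:
latent heat to melt: 0.1207·334000 = 40314
  meltwater 0→T: 0.1207·4180·T = 504.53 T
  milk: 1347.2(T − 46.25)
1851.7 T = 62308 − 40314 = 21994
T ≈ 11.88 °C. Since T > 0 °C, the all-ice-melts assumption holds.

T_f ≈ 11.9 °C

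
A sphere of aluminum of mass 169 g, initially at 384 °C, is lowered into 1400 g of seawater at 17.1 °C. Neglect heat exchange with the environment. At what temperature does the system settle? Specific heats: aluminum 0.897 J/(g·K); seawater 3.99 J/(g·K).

Heat gained plus heat lost sum to zero:
169×0.897×(T − 384) + 1400×3.99×(T − 17.1) = 0
151.59(T − 384) + 5586(T − 17.1) = 0
(151.59 + 5586) T = 151.59×384 + 5586×17.1
T = 153732/5737.6 ≈ 26.79 °C

T_f ≈ 26.8 °C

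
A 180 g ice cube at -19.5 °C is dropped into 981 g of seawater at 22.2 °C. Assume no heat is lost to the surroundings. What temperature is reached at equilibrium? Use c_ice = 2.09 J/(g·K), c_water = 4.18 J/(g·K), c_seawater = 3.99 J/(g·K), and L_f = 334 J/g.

Energy balance with sensible and latent terms:
ice -19.5→0 °C: 180·2.09·19.5 = 7335.9; fusion: m_ice L_f = 180·334 = 60120; warm the meltwater: 752.4 T; seawater: 3914.2(T − 22.2)
4666.6 T = 86895 − 67456 = 19439
T ≈ 4.17 °C. Since T > 0 °C, the all-ice-melts assumption holds.

T_f ≈ 4.2 °C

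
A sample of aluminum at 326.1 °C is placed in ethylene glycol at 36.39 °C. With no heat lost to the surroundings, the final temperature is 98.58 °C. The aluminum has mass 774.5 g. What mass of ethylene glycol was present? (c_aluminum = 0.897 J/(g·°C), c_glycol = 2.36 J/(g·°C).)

Let T be the final temperature. ΣQ_i = 0:
774.5·0.897·(98.58 − 326.1) + m·2.36·(98.58 − 36.39) = 0
146.77 m = 158064
m = 158064/146.77 ≈ 1077 g

m ≈ 1080 g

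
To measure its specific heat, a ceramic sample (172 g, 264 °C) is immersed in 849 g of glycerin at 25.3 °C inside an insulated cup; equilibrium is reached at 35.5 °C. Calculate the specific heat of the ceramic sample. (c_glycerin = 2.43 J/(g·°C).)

Heat lost by the ceramic sample = heat gained by the glycerin:
172·c·(264 − 35.5) = 849·2.43·(35.5 − 25.3)
39302 c = 21043  ⇒  c ≈ 0.5354 J/(g·°C)

c ≈ 0.535 J/(g·°C)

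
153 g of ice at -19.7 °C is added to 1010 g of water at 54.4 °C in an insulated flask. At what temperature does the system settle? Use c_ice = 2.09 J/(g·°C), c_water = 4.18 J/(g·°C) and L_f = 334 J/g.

T_f ≈ 35.4 °C

Taking heat into each body as positive, Σ m c ΔT = 0:
ice -19.7→0 °C: 153·2.09·19.7 = 6299.5
  latent heat to melt: 153·334 = 51102
  meltwater 0→T: 153·4.18·T = 639.54 T
  water: 4221.8(T − 54.4)
4861.3 T = 229666 − 57401 = 172264
T ≈ 35.44 °C (positive, so assuming full melt was valid).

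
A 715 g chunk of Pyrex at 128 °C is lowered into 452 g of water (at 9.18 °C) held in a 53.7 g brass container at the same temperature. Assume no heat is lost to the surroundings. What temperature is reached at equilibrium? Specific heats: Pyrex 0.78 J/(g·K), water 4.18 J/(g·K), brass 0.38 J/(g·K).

T_f ≈ 36.0 °C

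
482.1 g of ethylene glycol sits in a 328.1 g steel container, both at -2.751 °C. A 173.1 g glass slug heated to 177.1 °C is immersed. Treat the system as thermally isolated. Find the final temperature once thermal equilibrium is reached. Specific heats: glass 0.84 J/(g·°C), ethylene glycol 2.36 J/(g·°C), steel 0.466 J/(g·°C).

T_f ≈ 15.5 °C

Energy conservation, ΣQ = 0:
173.1×0.84×(T − 177.1) + 482.1×2.36×(T − (-2.751)) + 328.1×0.466×(T − (-2.751)) = 0
145.4(T − 177.1) + 1137.8(T − (-2.751)) + 152.89(T − (-2.751)) = 0
1436.1 T = 22200
T = 22200/1436.1 ≈ 15.46 °C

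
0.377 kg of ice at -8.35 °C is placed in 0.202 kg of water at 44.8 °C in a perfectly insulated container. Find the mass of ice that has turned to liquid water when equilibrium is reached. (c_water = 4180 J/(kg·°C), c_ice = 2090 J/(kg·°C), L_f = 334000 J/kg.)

m_melted ≈ 0.0936 kg

Heat available from the water dropping to 0 °C: 0.202·4180·44.8 = 37827 J.
Warming the ice to 0 °C takes 0.377·2090·8.35 = 6579.2 J, leaving 31248 J for melting.
To melt every bit of ice: 0.377·334000 = 125918 J.
31248 J < 125918 J, so only part of the ice melts and the system sits at 0 °C.
Mass melted = 31248/334000 ≈ 0.09356 kg.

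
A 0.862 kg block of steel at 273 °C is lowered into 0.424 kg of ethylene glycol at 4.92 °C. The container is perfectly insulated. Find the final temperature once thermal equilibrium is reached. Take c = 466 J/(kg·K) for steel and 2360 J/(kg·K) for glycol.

Net heat exchanged in the isolated system is zero:
0.862*466*(T − 273) + 0.424*2360*(T − 4.92) = 0
401.69(T − 273) + 1000.6(T − 4.92) = 0
1402.3 T = 114585
T = 114585 / 1402.3 = 81.7 °C

T_f ≈ 81.7 °C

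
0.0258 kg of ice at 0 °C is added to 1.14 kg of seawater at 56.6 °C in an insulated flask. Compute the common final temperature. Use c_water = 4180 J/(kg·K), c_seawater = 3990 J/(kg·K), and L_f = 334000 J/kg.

T_f ≈ 53.4 °C

Conservation of energy gives ΣQ = 0:
melt ice: 0.0258×334000 = 8617.2
  warm the meltwater: 107.84 T
  seawater: 4548.6(T − 56.6)
4656.4 T = 257451 − 8617.2 = 248834
T ≈ 53.44 °C (positive, so assuming full melt was valid).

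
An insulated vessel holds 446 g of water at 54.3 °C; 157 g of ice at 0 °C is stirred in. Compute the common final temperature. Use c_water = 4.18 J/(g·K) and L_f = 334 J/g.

T_f ≈ 19.4 °C

Sum of m c ΔT and latent-heat terms is zero:
fusion: m_ice L_f = 157·334 = 52438; meltwater 0→T: 157·4.18·T = 656.26 T; water cools: 446·4.18·(T − 54.3) = 1864.3(T − 54.3)
2520.5 T = 101230 − 52438 = 48792
T ≈ 19.36 °C (positive, so assuming full melt was valid).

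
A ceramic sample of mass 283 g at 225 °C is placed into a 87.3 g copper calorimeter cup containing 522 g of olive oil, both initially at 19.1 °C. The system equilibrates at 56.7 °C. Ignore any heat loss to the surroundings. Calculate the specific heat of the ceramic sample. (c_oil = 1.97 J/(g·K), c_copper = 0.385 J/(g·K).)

Conservation of energy gives ΣQ = 0:
283·c·(56.7 − 225) + 522·1.97·(56.7 − 19.1) + 87.3·0.385·(56.7 − 19.1) = 0
-47629 c = -39929
c = -39929/-47629 ≈ 0.8383 J/(g·K)

c ≈ 0.838 J/(g·K)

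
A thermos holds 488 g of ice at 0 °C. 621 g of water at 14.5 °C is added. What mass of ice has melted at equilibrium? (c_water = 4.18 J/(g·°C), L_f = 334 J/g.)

m_melted ≈ 113 g

Cooling the water to 0 °C releases 621×4.18×14.5 = 37639 J.
Melting all 488 g of ice would need 488×334 = 162992 J.
That's not enough to melt it all — equilibrium is at 0 °C with ice remaining.
m_melt = 37639 / L_f = 112.7 g.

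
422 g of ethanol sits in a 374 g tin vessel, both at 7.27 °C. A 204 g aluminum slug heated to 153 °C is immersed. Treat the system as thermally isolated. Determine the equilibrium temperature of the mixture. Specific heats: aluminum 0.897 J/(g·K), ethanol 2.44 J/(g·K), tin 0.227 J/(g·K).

Heat gained plus heat lost sum to zero:
204·0.897·(T − 153) + 422·2.44·(T − 7.27) + 374·0.227·(T − 7.27) = 0
1297.6 T = 36100
T = 36100/1297.6 ≈ 27.82 °C

T_f ≈ 27.8 °C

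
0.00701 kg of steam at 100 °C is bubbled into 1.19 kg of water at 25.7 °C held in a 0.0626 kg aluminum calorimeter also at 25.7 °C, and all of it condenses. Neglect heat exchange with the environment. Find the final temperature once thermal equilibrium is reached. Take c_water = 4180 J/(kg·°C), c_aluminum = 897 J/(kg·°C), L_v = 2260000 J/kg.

Conservation of energy gives ΣQ = 0:
latent heat released on condensation: 0.00701·2260000 = 15843
  condensate cools 100→T: 0.00701·4180·(T − 100) = 29.3(T − 100)
  water warms: 1.19·4180·(T − 25.7) = 4974.2(T − 25.7)
  cup: 56.15(T − 25.7)
5059.7 T = 15843 + 2930.2 + 129280 = 148053
T ≈ 29.26 °C — below 100 °C, confirming all the steam condensed.

T_f ≈ 29.3 °C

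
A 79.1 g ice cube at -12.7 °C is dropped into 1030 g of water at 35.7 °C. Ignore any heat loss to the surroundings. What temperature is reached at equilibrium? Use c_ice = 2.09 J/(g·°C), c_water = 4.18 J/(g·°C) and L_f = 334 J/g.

T_f ≈ 27.0 °C

Taking heat into each body as positive, Σ m c ΔT = 0:
ice -12.7→0 °C: 79.1·2.09·12.7 = 2099.6
  fusion: m_ice L_f = 79.1·334 = 26419
  meltwater 0→T: 79.1·4.18·T = 330.64 T
  water: 4305.4(T − 35.7)
4636 T = 153703 − 28519 = 125184
T ≈ 27.00 °C. Since T > 0 °C, the all-ice-melts assumption holds.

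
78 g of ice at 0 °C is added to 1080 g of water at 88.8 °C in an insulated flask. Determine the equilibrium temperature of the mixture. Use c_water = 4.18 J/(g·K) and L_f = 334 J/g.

T_f ≈ 77.4 °C

Conservation of energy gives ΣQ = 0:
melt ice: 78×334 = 26052
  meltwater 0→T: 78×4.18×T = 326.04 T
  water cools: 1080×4.18×(T − 88.8) = 4514.4(T − 88.8)
4840.4 T = 400879 − 26052 = 374827
T ≈ 77.44 °C (positive, so assuming full melt was valid).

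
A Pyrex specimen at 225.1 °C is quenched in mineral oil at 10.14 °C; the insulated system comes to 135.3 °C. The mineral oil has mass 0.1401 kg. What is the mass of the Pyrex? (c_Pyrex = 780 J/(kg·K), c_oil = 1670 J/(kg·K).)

Heat lost by the Pyrex = heat gained by the oil:
m·780·(225.1 − 135.3) = 0.1401·1670·(135.3 − 10.14)
70044 m = 29283  ⇒  m ≈ 0.4181 kg

m ≈ 0.418 kg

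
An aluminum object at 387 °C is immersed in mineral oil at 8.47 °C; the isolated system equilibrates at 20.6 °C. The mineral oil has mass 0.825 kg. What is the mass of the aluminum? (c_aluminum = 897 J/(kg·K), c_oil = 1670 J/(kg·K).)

|Q_aluminum| = |Q_oil|:
m×897×(387 − 20.6) = 0.825×1670×(20.6 − 8.47)
328661 m = 16712  ⇒  m ≈ 0.05085 kg

m ≈ 0.0508 kg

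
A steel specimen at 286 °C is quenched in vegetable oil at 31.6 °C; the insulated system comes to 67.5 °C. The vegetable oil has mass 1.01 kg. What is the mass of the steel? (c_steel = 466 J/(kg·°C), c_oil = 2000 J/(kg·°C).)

m ≈ 0.712 kg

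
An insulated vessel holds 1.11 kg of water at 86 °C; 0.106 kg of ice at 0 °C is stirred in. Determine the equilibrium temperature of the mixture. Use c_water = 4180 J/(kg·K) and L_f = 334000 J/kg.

T_f ≈ 71.5 °C

Setting the total heat transfer to zero:
latent heat to melt: 0.106·334000 = 35404; warm the meltwater: 443.08 T; water cools: 1.11·4180·(T − 86) = 4639.8(T − 86)
5082.9 T = 399023 − 35404 = 363619
T ≈ 71.54 °C (positive, so assuming full melt was valid).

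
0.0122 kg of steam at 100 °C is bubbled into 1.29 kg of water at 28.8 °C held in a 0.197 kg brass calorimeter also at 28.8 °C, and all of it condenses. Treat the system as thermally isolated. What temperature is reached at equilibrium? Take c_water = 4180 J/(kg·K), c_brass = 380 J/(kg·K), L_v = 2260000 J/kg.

T_f ≈ 34.5 °C

Let T be the final temperature. ΣQ_i = 0:
condense steam: −0.0122·2260000 = −27572
  condensed water 100 °C→T: 51(T − 100)
  original water: 5392.2(T − 28.8)
  cup: 74.86(T − 28.8)
5518.1 T = 27572 + 5099.6 + 157451 = 190123
T ≈ 34.45 °C, under the boiling point, so the assumption holds.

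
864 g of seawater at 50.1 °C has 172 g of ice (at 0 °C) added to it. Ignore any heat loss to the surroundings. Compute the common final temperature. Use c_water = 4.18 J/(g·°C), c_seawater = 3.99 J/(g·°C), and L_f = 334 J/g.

T_f ≈ 27.7 °C

Heat gained plus heat lost sum to zero:
latent heat to melt: 172·334 = 57448; warm the meltwater: 718.96 T; seawater cools: 864·3.99·(T − 50.1) = 3447.4(T − 50.1)
4166.3 T = 172713 − 57448 = 115265
T ≈ 27.67 °C. Since T > 0 °C, the all-ice-melts assumption holds.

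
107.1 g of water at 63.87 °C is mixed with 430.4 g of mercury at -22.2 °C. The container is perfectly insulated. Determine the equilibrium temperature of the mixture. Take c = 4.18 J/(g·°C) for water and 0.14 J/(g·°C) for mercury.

T_f ≈ 53.7 °C

Net heat exchanged in the isolated system is zero:
107.1×4.18×(T − 63.87) + 430.4×0.14×(T − (-22.2)) = 0
507.93 T = 27256
T ≈ 53.66 °C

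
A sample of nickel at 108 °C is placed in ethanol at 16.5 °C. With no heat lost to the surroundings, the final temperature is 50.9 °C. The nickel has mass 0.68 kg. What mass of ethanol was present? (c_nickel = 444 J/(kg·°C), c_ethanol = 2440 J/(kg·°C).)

m ≈ 0.205 kg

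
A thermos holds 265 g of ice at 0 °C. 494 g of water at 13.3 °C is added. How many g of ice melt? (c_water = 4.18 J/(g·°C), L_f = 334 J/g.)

Cooling the water to 0 °C releases 494·4.18·13.3 = 27463 J.
To melt every bit of ice: 265·334 = 88510 J.
That's not enough to melt it all — equilibrium is at 0 °C with ice remaining.
m_melt = 27463 / L_f = 82.23 g.

m_melted ≈ 82.2 g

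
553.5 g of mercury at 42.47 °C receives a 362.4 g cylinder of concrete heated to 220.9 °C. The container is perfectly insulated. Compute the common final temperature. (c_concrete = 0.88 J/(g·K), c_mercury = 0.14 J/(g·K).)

T_f is the heat-capacity-weighted average of the initial temperatures:
T_f = (318.91·220.9 + 77.49·42.47) / (318.91 + 77.49)
    = 73739 / 396.4 ≈ 186.02 °C

T_f ≈ 186.0 °C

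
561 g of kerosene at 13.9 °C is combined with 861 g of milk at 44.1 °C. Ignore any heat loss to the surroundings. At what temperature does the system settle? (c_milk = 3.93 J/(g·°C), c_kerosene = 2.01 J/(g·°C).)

T_f ≈ 36.6 °C

Taking heat into each body as positive, Σ m c ΔT = 0:
861×3.93×(T − 44.1) + 561×2.01×(T − 13.9) = 0
4511.3 T = 164896
T ≈ 36.55 °C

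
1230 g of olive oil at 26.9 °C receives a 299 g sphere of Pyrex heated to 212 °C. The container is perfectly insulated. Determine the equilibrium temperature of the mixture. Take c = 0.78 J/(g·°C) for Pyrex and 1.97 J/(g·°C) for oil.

Let T be the final temperature. ΣQ_i = 0:
299·0.78·(T − 212) + 1230·1.97·(T − 26.9) = 0
(233.22 + 2423.1) T = 233.22·212 + 2423.1·26.9
T = 114624/2656.3 ≈ 43.15 °C

T_f ≈ 43.2 °C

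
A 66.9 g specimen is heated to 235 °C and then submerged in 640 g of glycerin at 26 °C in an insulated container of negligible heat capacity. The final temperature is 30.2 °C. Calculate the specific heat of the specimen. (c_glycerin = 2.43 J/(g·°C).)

Heat gained plus heat lost sum to zero:
66.9·c·(30.2 − 235) + 640·2.43·(30.2 − 26) = 0
-13701 c = -6531.8
c = -6531.8/-13701 ≈ 0.4767 J/(g·°C)

c ≈ 0.477 J/(g·°C)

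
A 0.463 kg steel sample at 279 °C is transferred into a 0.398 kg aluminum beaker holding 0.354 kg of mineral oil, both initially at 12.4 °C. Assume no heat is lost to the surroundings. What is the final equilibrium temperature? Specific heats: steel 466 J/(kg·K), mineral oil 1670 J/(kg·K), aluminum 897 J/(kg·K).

Conservation of energy gives ΣQ = 0:
0.463*466*(T − 279) + 0.354*1670*(T − 12.4) + 0.398*897*(T − 12.4) = 0
215.76(T − 279) + 591.18(T − 12.4) + 357.01(T − 12.4) = 0
1163.9 T = 71954
T = 71954/1163.9 ≈ 61.82 °C

T_f ≈ 61.8 °C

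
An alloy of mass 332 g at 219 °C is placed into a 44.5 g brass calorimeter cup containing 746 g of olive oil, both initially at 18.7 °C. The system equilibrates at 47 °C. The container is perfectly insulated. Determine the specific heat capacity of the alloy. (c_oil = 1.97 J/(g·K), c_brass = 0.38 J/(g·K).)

Let T be the final temperature. ΣQ_i = 0:
332×c×(47 − 219) + 746×1.97×(47 − 18.7) + 44.5×0.38×(47 − 18.7) = 0
-57104 c = -42069
c = -42069/-57104 ≈ 0.7367 J/(g·K)

c ≈ 0.737 J/(g·K)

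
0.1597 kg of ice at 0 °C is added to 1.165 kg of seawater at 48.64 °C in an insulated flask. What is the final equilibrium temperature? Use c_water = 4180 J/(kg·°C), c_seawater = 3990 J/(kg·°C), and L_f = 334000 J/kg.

Let T be the final temperature. ΣQ_i = 0:
latent heat to melt: 0.1597×334000 = 53340; meltwater 0→T: 0.1597×4180×T = 667.55 T; seawater cools: 1.165×3990×(T − 48.64) = 4648.4(T − 48.64)
5315.9 T = 226096 − 53340 = 172756
T ≈ 32.50 °C (positive, so assuming full melt was valid).

T_f ≈ 32.5 °C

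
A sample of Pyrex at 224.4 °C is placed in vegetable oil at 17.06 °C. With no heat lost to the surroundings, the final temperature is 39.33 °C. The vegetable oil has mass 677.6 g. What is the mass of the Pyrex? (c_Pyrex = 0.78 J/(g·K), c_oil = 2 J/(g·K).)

m ≈ 209 g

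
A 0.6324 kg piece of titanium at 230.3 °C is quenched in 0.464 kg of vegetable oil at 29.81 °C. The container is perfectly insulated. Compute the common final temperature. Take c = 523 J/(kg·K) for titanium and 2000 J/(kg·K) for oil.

Energy conservation, ΣQ = 0:
0.6324·523·(T − 230.3) + 0.464·2000·(T − 29.81) = 0
(330.75 + 928) T = 330.75·230.3 + 928·29.81
T = 103834 / 1258.7 = 82.5 °C

T_f ≈ 82.5 °C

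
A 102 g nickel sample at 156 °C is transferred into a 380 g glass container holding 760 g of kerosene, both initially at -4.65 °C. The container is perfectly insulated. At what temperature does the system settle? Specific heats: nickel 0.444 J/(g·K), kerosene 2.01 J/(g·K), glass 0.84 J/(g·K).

T_f ≈ -0.8 °C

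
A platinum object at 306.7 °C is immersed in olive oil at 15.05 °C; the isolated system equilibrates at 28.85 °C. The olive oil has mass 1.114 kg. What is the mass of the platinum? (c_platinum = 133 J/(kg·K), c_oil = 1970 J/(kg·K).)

m ≈ 0.82 kg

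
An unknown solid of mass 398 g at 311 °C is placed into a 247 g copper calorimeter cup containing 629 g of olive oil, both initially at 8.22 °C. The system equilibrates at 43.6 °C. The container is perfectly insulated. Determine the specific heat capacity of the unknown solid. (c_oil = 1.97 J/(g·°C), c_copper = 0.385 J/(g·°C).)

Energy conservation, ΣQ = 0:
398·c·(43.6 − 311) + 629·1.97·(43.6 − 8.22) + 247·0.385·(43.6 − 8.22) = 0
-106425 c = -47205
c = -47205/-106425 ≈ 0.4435 J/(g·°C)

c ≈ 0.444 J/(g·°C)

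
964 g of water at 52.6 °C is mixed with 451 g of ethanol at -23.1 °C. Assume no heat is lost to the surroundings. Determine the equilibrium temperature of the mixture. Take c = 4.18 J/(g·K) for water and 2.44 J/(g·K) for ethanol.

T_f ≈ 36.4 °C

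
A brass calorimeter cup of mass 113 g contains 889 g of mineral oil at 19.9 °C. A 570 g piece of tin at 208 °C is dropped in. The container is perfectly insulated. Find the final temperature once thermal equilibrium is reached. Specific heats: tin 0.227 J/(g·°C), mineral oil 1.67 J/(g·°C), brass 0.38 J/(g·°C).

T_f ≈ 34.6 °C

Taking heat into each body as positive, Σ m c ΔT = 0:
570*0.227*(T − 208) + 889*1.67*(T − 19.9) + 113*0.38*(T − 19.9) = 0
129.39(T − 208) + 1484.6(T − 19.9) + 42.94(T − 19.9) = 0
1657 T = 57312
T ≈ 34.59 °C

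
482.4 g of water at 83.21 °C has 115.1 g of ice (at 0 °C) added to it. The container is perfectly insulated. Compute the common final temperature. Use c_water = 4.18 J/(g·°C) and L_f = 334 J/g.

T_f ≈ 51.8 °C

Energy balance with sensible and latent terms:
fusion: m_ice L_f = 115.1·334 = 38443
  warm the meltwater: 481.12 T
  water cools: 482.4·4.18·(T − 83.21) = 2016.4(T − 83.21)
2497.5 T = 167787 − 38443 = 129344
T ≈ 51.79 °C. Since T > 0 °C, the all-ice-melts assumption holds.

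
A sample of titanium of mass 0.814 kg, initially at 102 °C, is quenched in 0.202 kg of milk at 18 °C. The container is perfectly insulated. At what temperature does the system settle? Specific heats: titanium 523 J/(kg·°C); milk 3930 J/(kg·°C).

T_f ≈ 47.3 °C

Energy conservation, ΣQ = 0:
0.814·523·(T − 102) + 0.202·3930·(T − 18) = 0
1219.6 T = 57713
T = 57713/1219.6 ≈ 47.32 °C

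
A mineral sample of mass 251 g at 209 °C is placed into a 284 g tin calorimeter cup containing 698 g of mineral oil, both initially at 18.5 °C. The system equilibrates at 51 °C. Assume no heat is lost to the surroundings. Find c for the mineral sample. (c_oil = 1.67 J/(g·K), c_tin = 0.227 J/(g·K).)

Net heat exchanged in the isolated system is zero:
251×c×(51 − 209) + 698×1.67×(51 − 18.5) + 284×0.227×(51 − 18.5) = 0
-39658 c = -39979
c = -39979/-39658 ≈ 1.008 J/(g·K)

c ≈ 1.01 J/(g·K)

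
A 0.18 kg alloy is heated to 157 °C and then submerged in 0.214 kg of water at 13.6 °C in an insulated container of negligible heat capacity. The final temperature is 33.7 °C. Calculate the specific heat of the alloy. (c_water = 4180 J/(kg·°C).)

c ≈ 810 J/(kg·°C)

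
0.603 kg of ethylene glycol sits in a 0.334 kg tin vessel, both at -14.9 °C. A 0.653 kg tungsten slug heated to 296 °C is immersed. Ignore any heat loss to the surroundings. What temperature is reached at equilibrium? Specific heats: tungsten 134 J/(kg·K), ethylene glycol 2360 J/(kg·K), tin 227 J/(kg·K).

T_f ≈ 2.2 °C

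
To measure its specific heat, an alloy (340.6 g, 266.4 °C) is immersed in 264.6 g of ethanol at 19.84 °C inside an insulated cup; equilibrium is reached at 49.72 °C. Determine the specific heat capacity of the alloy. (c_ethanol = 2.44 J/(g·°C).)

c ≈ 0.261 J/(g·°C)

Taking heat into each body as positive, Σ m c ΔT = 0:
340.6×c×(49.72 − 266.4) + 264.6×2.44×(49.72 − 19.84) = 0
-73801 c = -19291
c = -19291/-73801 ≈ 0.2614 J/(g·°C)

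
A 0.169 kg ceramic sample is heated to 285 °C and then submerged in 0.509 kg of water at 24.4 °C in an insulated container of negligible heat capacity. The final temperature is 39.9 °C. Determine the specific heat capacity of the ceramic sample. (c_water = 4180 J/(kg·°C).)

c ≈ 796 J/(kg·°C)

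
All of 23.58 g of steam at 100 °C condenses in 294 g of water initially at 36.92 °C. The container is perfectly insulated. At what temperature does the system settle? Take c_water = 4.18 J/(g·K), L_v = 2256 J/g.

T_f ≈ 81.7 °C

Let T be the final temperature. ΣQ_i = 0:
condense steam: −23.58×2256 = −53196; condensed water 100 °C→T: 98.56(T − 100); water warms: 294×4.18×(T − 36.92) = 1228.9(T − 36.92)
1327.5 T = 53196 + 9856.4 + 45372 = 108425
T ≈ 81.68 °C, under the boiling point, so the assumption holds.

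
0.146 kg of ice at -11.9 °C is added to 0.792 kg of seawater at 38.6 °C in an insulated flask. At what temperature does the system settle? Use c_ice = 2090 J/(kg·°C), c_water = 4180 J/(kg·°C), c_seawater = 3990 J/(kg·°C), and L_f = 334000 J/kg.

T_f ≈ 18.5 °C

Energy conservation, ΣQ = 0:
warm ice to 0 °C: 0.146×2090×(0 − (-11.9)) = 3631.2
  melt ice: 0.146×334000 = 48764
  meltwater 0→T: 0.146×4180×T = 610.28 T
  seawater: 3160.1(T − 38.6)
3770.4 T = 121979 − 52395 = 69584
T ≈ 18.46 °C. Since T > 0 °C, the all-ice-melts assumption holds.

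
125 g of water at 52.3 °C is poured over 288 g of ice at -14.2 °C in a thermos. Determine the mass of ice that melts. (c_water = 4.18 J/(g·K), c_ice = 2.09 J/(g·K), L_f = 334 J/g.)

m_melted ≈ 56.2 g

Cooling the water to 0 °C releases 125·4.18·52.3 = 27327 J.
Warming the ice to 0 °C takes 288·2.09·14.2 = 8547.3 J, leaving 18779 J for melting.
Melting all 288 g of ice would need 288·334 = 96192 J.
18779 J < 96192 J, so only part of the ice melts and the system sits at 0 °C.
m_melt = 18779 / L_f = 56.23 g.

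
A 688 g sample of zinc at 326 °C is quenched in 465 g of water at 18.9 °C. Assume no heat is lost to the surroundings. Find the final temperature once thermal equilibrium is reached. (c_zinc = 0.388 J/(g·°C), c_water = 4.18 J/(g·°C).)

T_f ≈ 56.0 °C

Set heat shed by the hot body equal to heat absorbed by the cold body:
688×0.388×(326 − T) = 465×4.18×(T − 18.9)
266.94(326 − T) = 1943.7(T − 18.9)
2210.6 T = 123760  ⇒  T ≈ 55.98 °C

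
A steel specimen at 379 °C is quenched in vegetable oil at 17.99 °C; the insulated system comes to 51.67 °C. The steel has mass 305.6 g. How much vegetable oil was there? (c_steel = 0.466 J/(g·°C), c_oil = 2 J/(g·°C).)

m ≈ 692 g

|Q_steel| = |Q_oil|:
305.6·0.466·(379 − 51.67) = m·2·(51.67 − 17.99)
67.36 m = 46615  ⇒  m ≈ 692 g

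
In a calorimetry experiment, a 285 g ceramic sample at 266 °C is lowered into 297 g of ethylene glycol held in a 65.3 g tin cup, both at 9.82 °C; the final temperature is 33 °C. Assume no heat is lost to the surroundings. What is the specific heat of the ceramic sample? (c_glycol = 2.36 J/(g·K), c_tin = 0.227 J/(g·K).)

c ≈ 0.25 J/(g·K)

Let T be the final temperature. ΣQ_i = 0:
285×c×(33 − 266) + 297×2.36×(33 − 9.82) + 65.3×0.227×(33 − 9.82) = 0
-66405 c = -16591
c = -16591/-66405 ≈ 0.2498 J/(g·K)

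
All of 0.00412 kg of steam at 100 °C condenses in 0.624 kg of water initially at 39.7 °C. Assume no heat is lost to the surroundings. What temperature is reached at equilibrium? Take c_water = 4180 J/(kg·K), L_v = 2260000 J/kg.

T_f ≈ 43.6 °C

Heat gained plus heat lost sum to zero:
latent heat released on condensation: 0.00412×2260000 = 9311.2
  condensate cools 100→T: 0.00412×4180×(T − 100) = 17.22(T − 100)
  water warms: 0.624×4180×(T − 39.7) = 2608.3(T − 39.7)
2625.5 T = 9311.2 + 1722.2 + 103550 = 114584
T ≈ 43.64 °C — below 100 °C, confirming all the steam condensed.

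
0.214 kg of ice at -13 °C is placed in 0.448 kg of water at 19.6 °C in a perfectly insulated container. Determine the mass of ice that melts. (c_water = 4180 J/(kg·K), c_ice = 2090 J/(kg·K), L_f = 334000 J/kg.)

Cooling the water to 0 °C releases 0.448·4180·19.6 = 36704 J.
Of that, 0.214·2090·13 = 5814.4 J goes to bring the ice to 0 °C, leaving 30889 J.
To melt every bit of ice: 0.214·334000 = 71476 J.
Since 30889 < 71476 J, not all the ice melts; equilibrium is at 0 °C.
m_melted·334000 = 30889  ⇒  m_melted ≈ 0.09248 kg.

m_melted ≈ 0.0925 kg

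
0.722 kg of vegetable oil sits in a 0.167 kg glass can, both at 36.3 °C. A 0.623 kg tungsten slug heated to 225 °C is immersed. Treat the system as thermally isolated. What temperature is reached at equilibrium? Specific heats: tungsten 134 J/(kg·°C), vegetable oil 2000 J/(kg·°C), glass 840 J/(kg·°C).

T_f ≈ 45.7 °C

Net heat exchanged in the isolated system is zero:
0.623×134×(T − 225) + 0.722×2000×(T − 36.3) + 0.167×840×(T − 36.3) = 0
83.48(T − 225) + 1444(T − 36.3) + 140.28(T − 36.3) = 0
1667.8 T = 76293
T ≈ 45.75 °C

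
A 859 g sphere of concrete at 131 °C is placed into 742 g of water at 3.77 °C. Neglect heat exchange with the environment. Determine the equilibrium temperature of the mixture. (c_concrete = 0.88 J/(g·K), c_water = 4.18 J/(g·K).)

Heat lost by the concrete equals heat gained by the water:
859·0.88·(131 − T) = 742·4.18·(T − 3.77)
755.92(131 − T) = 3101.6(T − 3.77)
3857.5 T = 110718  ⇒  T ≈ 28.70 °C

T_f ≈ 28.7 °C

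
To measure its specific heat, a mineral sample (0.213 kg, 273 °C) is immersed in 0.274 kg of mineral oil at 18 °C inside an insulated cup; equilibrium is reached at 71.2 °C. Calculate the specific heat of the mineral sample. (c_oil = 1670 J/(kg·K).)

c ≈ 566 J/(kg·K)

Heat lost by the mineral sample = heat gained by the oil:
0.213×c×(273 − 71.2) = 0.274×1670×(71.2 − 18)
42.98 c = 24343  ⇒  c ≈ 566.3 J/(kg·K)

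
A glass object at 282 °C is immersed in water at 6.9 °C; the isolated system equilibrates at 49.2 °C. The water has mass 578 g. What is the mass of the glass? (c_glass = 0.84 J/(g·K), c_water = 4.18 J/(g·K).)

m ≈ 523 g

Energy conservation, ΣQ = 0:
m×0.84×(49.2 − 282) + 578×4.18×(49.2 − 6.9) = 0
-195.55 m = -102198
m = -102198/-195.55 ≈ 522.6 g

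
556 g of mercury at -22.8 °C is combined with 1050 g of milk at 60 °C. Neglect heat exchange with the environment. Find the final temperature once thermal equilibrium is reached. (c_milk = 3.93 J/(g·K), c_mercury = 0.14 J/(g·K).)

T_f ≈ 58.5 °C

Energy conservation, ΣQ = 0:
1050·3.93·(T − 60) + 556·0.14·(T − (-22.8)) = 0
(4126.5 + 77.84) T = 4126.5·60 + 77.84·(-22.8)
T = 245815/4204.3 ≈ 58.47 °C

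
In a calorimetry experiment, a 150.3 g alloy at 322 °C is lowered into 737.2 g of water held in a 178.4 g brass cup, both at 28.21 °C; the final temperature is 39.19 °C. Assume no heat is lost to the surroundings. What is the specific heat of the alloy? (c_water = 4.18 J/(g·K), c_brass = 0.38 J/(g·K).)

Heat gained plus heat lost sum to zero:
150.3×c×(39.19 − 322) + 737.2×4.18×(39.19 − 28.21) + 178.4×0.38×(39.19 − 28.21) = 0
-42506 c = -34579
c = -34579/-42506 ≈ 0.8135 J/(g·K)

c ≈ 0.814 J/(g·K)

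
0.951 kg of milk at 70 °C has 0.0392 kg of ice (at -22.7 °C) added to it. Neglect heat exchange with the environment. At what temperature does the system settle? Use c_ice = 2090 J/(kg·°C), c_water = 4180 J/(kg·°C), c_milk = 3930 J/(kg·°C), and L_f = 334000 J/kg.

T_f ≈ 63.2 °C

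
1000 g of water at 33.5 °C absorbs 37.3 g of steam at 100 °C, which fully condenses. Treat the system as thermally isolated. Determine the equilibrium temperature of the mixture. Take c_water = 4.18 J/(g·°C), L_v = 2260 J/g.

T_f ≈ 55.3 °C

Energy balance with sensible and latent terms:
steam→water at 100 °C releases m L_v = 37.3·2260 = 84298; condensate cools 100→T: 37.3·4.18·(T − 100) = 155.91(T − 100); original water: 4180(T − 33.5)
4335.9 T = 84298 + 15591 + 140030 = 239919
T ≈ 55.33 °C, under the boiling point, so the assumption holds.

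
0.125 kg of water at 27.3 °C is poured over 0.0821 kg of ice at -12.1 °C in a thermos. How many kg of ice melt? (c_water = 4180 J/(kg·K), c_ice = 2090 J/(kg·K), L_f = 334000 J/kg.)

Cooling the water to 0 °C releases 0.125×4180×27.3 = 14264 J.
Of that, 0.0821×2090×12.1 = 2076.2 J goes to bring the ice to 0 °C, leaving 12188 J.
To melt every bit of ice: 0.0821×334000 = 27421 J.
Since 12188 < 27421 J, not all the ice melts; equilibrium is at 0 °C.
m_melted×334000 = 12188  ⇒  m_melted ≈ 0.03649 kg.

m_melted ≈ 0.0365 kg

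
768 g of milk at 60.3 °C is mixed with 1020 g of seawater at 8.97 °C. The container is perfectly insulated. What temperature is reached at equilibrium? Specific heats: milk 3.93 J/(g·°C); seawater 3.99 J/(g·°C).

T_f ≈ 30.8 °C

Heat lost by the milk equals heat gained by the seawater:
768×3.93×(60.3 − T) = 1020×3.99×(T − 8.97)
3018.2(60.3 − T) = 4069.8(T − 8.97)
7088 T = 218506  ⇒  T ≈ 30.83 °C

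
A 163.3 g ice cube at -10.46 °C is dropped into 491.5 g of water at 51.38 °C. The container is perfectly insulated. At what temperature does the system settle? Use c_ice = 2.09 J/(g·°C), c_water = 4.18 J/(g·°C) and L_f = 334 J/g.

T_f ≈ 17.3 °C

Taking heat into each body as positive, Σ m c ΔT = 0:
warm ice to 0 °C: 163.3·2.09·(0 − (-10.46)) = 3570
  melt ice: 163.3·334 = 54542
  warm the meltwater: 682.59 T
  water cools: 491.5·4.18·(T − 51.38) = 2054.5(T − 51.38)
2737.1 T = 105559 − 58112 = 47447
T ≈ 17.33 °C — above 0 °C, consistent with complete melting.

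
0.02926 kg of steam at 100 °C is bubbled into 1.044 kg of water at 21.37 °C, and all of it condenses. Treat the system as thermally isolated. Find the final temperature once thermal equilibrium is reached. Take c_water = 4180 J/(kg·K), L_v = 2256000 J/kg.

Taking heat into each body as positive, Σ m c ΔT = 0:
condense steam: −0.02926·2256000 = −66011; condensed water 100 °C→T: 122.31(T − 100); water warms: 1.044·4180·(T − 21.37) = 4363.9(T − 21.37)
4486.2 T = 66011 + 12231 + 93257 = 171498
T ≈ 38.23 °C (< 100 °C, so full condensation is consistent).

T_f ≈ 38.2 °C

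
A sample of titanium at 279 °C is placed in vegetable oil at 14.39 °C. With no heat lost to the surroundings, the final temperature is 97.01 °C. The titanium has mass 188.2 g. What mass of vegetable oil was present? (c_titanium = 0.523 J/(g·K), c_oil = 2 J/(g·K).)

m ≈ 108 g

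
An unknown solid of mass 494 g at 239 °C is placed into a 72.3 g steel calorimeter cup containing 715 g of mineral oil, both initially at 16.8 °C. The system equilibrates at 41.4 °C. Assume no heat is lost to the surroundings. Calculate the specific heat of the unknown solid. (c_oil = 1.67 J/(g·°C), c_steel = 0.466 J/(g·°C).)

Let T be the final temperature. ΣQ_i = 0:
494×c×(41.4 − 239) + 715×1.67×(41.4 − 16.8) + 72.3×0.466×(41.4 − 16.8) = 0
-97614 c = -30202
c = -30202/-97614 ≈ 0.3094 J/(g·°C)

c ≈ 0.309 J/(g·°C)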